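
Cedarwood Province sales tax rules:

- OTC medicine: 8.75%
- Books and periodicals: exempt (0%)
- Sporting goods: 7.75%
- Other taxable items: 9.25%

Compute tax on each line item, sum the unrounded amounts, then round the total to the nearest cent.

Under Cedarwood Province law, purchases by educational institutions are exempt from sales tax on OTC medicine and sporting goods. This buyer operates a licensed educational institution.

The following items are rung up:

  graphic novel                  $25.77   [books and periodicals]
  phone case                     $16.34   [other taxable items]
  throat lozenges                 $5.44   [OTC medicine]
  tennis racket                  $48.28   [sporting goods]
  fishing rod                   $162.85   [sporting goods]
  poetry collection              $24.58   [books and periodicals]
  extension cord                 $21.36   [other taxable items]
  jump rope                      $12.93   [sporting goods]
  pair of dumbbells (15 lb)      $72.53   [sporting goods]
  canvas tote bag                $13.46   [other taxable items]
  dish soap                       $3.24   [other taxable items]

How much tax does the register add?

$5.03

Graphic novel $25.77: books and periodicals → 0% → $0.00
Phone case $16.34: other taxable items → 9.25% → $1.51145
Throat lozenges $5.44: OTC medicine, buyer-exempt → 0% → $0.00
Tennis racket $48.28: sporting goods, buyer-exempt → 0% → $0.00
Fishing rod $162.85: sporting goods, buyer-exempt → 0% → $0.00
Poetry collection $24.58: books and periodicals → 0% → $0.00
Extension cord $21.36: other taxable items → 9.25% → $1.9758
Jump rope $12.93: sporting goods, buyer-exempt → 0% → $0.00
Pair of dumbbells (15 lb) $72.53: sporting goods, buyer-exempt → 0% → $0.00
Canvas tote bag $13.46: other taxable items → 9.25% → $1.24505
Dish soap $3.24: other taxable items → 9.25% → $0.2997
Unrounded tax sum = $5.032 → $5.03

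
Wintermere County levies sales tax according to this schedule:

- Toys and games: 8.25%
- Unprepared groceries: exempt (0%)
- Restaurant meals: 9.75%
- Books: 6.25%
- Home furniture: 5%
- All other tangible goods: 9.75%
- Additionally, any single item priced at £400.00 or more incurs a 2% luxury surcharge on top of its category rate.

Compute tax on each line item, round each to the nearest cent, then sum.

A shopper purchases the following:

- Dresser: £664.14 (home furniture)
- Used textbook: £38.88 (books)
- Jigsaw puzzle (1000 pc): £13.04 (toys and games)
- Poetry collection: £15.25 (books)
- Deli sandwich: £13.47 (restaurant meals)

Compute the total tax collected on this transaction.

Dresser £664.14: home furniture → 5% + 2% surcharge = 7% → £46.49
Used textbook £38.88: books → 6.25% → £2.43
Jigsaw puzzle (1000 pc) £13.04: toys and games → 8.25% → £1.08
Poetry collection £15.25: books → 6.25% → £0.95
Deli sandwich £13.47: restaurant meals → 9.75% → £1.31
Total tax = £46.49 + £2.43 + £1.08 + £0.95 + £1.31 = £52.26

£52.26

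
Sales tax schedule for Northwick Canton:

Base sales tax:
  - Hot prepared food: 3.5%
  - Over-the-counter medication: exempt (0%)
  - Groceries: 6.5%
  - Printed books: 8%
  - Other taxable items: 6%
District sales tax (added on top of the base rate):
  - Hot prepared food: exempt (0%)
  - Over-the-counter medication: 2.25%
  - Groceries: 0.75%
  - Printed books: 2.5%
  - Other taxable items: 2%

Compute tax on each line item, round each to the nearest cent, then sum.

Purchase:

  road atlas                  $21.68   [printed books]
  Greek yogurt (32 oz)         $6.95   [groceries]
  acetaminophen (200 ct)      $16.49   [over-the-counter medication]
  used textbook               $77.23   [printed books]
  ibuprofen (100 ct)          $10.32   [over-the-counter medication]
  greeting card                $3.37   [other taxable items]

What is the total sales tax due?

Road atlas $21.68: printed books → 8% + 2.5% district = 10.5% → $2.28
Greek yogurt (32 oz) $6.95: groceries → 6.5% + 0.75% district = 7.25% → $0.50
Acetaminophen (200 ct) $16.49: over-the-counter medication → 0% + 2.25% district = 2.25% → $0.37
Used textbook $77.23: printed books → 8% + 2.5% district = 10.5% → $8.11
Ibuprofen (100 ct) $10.32: over-the-counter medication → 0% + 2.25% district = 2.25% → $0.23
Greeting card $3.37: other taxable items → 6% + 2% district = 8% → $0.27
Total tax = $2.28 + $0.50 + $0.37 + $8.11 + $0.23 + $0.27 = $11.76

$11.76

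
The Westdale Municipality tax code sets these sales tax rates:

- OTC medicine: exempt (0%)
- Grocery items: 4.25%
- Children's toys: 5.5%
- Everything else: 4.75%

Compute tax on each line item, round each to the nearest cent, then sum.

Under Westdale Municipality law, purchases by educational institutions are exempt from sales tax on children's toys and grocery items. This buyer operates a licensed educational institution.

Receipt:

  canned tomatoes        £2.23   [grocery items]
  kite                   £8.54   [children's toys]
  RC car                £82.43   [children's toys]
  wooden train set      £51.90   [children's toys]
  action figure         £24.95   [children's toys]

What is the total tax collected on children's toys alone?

Kite £8.54: children's toys, buyer-exempt → 0% → £0.00
RC car £82.43: children's toys, buyer-exempt → 0% → £0.00
Wooden train set £51.90: children's toys, buyer-exempt → 0% → £0.00
Action figure £24.95: children's toys, buyer-exempt → 0% → £0.00
Tax on children's toys = £0.00 + £0.00 + £0.00 + £0.00 = £0.00

£0.00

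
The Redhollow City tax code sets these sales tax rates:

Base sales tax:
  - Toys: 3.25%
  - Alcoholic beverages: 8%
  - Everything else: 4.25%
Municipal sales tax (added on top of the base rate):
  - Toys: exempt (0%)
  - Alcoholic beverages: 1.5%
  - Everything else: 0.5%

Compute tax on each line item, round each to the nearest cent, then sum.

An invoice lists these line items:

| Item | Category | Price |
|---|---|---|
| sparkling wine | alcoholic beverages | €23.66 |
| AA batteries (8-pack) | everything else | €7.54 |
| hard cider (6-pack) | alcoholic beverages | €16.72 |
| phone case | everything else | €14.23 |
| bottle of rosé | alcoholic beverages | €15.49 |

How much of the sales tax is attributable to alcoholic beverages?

Sparkling wine €23.66: alcoholic beverages → 8% + 1.5% municipal = 9.5% → €2.25
Hard cider (6-pack) €16.72: alcoholic beverages → 8% + 1.5% municipal = 9.5% → €1.59
Bottle of rosé €15.49: alcoholic beverages → 8% + 1.5% municipal = 9.5% → €1.47
Tax on alcoholic beverages = €2.25 + €1.59 + €1.47 = €5.31

€5.31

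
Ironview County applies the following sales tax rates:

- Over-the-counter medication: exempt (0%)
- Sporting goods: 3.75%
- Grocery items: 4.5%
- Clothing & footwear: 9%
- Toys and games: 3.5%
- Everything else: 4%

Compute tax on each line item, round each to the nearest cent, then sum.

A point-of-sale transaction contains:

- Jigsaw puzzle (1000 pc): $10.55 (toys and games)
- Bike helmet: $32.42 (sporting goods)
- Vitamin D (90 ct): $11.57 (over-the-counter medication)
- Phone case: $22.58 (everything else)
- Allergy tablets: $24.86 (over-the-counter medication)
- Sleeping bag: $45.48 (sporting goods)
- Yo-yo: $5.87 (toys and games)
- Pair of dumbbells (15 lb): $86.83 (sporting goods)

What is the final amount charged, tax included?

$247.83

Jigsaw puzzle (1000 pc) $10.55: toys and games → 3.5% → $0.37
Bike helmet $32.42: sporting goods → 3.75% → $1.22
Vitamin D (90 ct) $11.57: over-the-counter medication → 0% → $0.00
Phone case $22.58: everything else → 4% → $0.90
Allergy tablets $24.86: over-the-counter medication → 0% → $0.00
Sleeping bag $45.48: sporting goods → 3.75% → $1.71
Yo-yo $5.87: toys and games → 3.5% → $0.21
Pair of dumbbells (15 lb) $86.83: sporting goods → 3.75% → $3.26
Subtotal = $240.16; tax = $7.67; total due = $247.83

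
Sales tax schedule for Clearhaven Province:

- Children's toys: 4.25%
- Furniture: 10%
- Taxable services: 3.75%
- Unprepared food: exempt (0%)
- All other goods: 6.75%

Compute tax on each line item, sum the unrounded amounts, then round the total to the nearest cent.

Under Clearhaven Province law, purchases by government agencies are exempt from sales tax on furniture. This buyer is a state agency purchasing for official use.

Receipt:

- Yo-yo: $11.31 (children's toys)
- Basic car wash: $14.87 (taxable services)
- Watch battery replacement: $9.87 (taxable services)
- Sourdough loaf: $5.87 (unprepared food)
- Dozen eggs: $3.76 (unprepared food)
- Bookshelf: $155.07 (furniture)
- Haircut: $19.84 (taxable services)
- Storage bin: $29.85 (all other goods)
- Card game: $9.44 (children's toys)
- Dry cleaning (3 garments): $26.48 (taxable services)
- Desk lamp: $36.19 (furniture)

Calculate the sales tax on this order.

$5.56

Yo-yo $11.31: children's toys → 4.25% → $0.480675
Basic car wash $14.87: taxable services → 3.75% → $0.557625
Watch battery replacement $9.87: taxable services → 3.75% → $0.370125
Sourdough loaf $5.87: unprepared food → 0% → $0.00
Dozen eggs $3.76: unprepared food → 0% → $0.00
Bookshelf $155.07: furniture, buyer-exempt → 0% → $0.00
Haircut $19.84: taxable services → 3.75% → $0.744
Storage bin $29.85: all other goods → 6.75% → $2.014875
Card game $9.44: children's toys → 4.25% → $0.4012
Dry cleaning (3 garments) $26.48: taxable services → 3.75% → $0.993
Desk lamp $36.19: furniture, buyer-exempt → 0% → $0.00
Unrounded tax sum = $5.5615 → $5.56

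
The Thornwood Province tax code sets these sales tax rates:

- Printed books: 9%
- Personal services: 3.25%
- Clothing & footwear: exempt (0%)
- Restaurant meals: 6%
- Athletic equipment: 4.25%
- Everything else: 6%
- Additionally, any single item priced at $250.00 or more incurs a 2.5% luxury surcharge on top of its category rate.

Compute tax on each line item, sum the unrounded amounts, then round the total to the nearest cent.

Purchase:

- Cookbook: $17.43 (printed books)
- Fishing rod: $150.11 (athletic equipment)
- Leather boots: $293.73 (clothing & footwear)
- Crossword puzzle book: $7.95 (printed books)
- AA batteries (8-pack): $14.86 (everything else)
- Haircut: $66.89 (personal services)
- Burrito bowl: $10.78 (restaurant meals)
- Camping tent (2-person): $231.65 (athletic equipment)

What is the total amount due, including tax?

$822.96

Cookbook $17.43: printed books → 9% → $1.5687
Fishing rod $150.11: athletic equipment → 4.25% → $6.379675
Leather boots $293.73: clothing & footwear → 0% + 2.5% surcharge = 2.5% → $7.34325
Crossword puzzle book $7.95: printed books → 9% → $0.7155
AA batteries (8-pack) $14.86: everything else → 6% → $0.8916
Haircut $66.89: personal services → 3.25% → $2.173925
Burrito bowl $10.78: restaurant meals → 6% → $0.6468
Camping tent (2-person) $231.65: athletic equipment → 4.25% → $9.845125
Subtotal = $793.40; unrounded tax = $29.564575 → $29.56; total due = $822.96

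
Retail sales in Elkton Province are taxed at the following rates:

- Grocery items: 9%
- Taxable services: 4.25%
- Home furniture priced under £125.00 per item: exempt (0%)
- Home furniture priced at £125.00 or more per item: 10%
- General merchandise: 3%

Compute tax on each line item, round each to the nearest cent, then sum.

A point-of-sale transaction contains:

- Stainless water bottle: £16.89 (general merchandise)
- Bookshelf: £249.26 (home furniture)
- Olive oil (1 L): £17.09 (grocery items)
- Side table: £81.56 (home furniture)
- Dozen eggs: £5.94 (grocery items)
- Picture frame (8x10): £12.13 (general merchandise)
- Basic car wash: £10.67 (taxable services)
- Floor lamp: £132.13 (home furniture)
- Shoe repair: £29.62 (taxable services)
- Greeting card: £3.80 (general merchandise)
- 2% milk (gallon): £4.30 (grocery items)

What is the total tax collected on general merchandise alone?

Stainless water bottle £16.89: general merchandise → 3% → £0.51
Picture frame (8x10) £12.13: general merchandise → 3% → £0.36
Greeting card £3.80: general merchandise → 3% → £0.11
Tax on general merchandise = £0.51 + £0.36 + £0.11 = £0.98

£0.98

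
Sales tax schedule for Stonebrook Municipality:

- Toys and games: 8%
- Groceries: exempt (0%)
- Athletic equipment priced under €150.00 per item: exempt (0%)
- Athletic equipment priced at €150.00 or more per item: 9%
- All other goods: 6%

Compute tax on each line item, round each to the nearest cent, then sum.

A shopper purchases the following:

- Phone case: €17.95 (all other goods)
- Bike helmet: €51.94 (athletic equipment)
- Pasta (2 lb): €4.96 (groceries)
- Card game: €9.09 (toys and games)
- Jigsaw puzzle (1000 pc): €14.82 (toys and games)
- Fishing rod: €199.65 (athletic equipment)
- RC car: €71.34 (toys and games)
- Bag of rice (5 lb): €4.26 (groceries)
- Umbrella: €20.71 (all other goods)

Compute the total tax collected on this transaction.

€27.92

Phone case €17.95: all other goods → 6% → €1.08
Bike helmet €51.94: athletic equipment, under €150.00 → 0% → €0.00
Pasta (2 lb) €4.96: groceries → 0% → €0.00
Card game €9.09: toys and games → 8% → €0.73
Jigsaw puzzle (1000 pc) €14.82: toys and games → 8% → €1.19
Fishing rod €199.65: athletic equipment, €150.00 or more → 9% → €17.97
RC car €71.34: toys and games → 8% → €5.71
Bag of rice (5 lb) €4.26: groceries → 0% → €0.00
Umbrella €20.71: all other goods → 6% → €1.24
Total tax = €1.08 + €0.73 + €1.19 + €17.97 + €5.71 + €1.24 = €27.92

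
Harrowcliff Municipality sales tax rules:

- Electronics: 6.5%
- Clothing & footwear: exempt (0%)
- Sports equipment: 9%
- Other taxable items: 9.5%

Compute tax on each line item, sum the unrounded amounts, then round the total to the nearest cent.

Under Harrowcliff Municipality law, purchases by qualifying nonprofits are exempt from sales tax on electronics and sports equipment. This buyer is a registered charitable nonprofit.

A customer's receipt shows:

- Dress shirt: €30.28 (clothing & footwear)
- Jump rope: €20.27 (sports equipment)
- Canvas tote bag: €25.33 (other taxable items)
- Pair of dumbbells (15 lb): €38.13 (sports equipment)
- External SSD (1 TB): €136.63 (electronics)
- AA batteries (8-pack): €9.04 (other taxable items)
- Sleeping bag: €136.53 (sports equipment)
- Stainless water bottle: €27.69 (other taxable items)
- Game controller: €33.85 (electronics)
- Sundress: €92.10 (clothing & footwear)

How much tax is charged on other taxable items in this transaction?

€5.90

Canvas tote bag €25.33: other taxable items → 9.5% → €2.40635
AA batteries (8-pack) €9.04: other taxable items → 9.5% → €0.8588
Stainless water bottle €27.69: other taxable items → 9.5% → €2.63055
Tax on other taxable items: unrounded sum = €5.8957 → €5.90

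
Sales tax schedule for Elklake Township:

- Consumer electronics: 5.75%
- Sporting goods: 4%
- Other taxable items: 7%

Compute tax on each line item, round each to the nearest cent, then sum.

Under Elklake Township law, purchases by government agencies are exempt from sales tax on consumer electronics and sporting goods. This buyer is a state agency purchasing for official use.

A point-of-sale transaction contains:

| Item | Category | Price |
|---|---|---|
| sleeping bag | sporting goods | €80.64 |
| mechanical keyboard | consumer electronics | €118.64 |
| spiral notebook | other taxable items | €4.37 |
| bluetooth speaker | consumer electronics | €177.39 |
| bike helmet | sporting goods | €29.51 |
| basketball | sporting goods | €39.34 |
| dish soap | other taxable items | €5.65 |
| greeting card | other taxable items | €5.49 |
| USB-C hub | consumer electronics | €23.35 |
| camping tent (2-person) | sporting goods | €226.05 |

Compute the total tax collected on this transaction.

€1.09

Sleeping bag €80.64: sporting goods, buyer-exempt → 0% → €0.00
Mechanical keyboard €118.64: consumer electronics, buyer-exempt → 0% → €0.00
Spiral notebook €4.37: other taxable items → 7% → €0.31
Bluetooth speaker €177.39: consumer electronics, buyer-exempt → 0% → €0.00
Bike helmet €29.51: sporting goods, buyer-exempt → 0% → €0.00
Basketball €39.34: sporting goods, buyer-exempt → 0% → €0.00
Dish soap €5.65: other taxable items → 7% → €0.40
Greeting card €5.49: other taxable items → 7% → €0.38
USB-C hub €23.35: consumer electronics, buyer-exempt → 0% → €0.00
Camping tent (2-person) €226.05: sporting goods, buyer-exempt → 0% → €0.00
Total tax = €0.31 + €0.40 + €0.38 = €1.09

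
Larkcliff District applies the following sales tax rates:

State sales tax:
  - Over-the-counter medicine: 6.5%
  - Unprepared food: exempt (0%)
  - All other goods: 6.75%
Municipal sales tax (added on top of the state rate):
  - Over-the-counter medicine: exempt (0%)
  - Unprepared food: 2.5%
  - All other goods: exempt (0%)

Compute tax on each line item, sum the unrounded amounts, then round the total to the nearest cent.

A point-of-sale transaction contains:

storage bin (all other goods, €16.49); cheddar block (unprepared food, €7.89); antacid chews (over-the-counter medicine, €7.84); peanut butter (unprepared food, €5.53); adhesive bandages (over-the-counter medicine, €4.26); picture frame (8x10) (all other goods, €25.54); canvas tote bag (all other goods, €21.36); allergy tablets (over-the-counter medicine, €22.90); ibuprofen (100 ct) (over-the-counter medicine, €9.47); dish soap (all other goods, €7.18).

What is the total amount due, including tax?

Storage bin €16.49: all other goods → 6.75% + 0% municipal = 6.75% → €1.113075
Cheddar block €7.89: unprepared food → 0% + 2.5% municipal = 2.5% → €0.19725
Antacid chews €7.84: over-the-counter medicine → 6.5% + 0% municipal = 6.5% → €0.5096
Peanut butter €5.53: unprepared food → 0% + 2.5% municipal = 2.5% → €0.13825
Adhesive bandages €4.26: over-the-counter medicine → 6.5% + 0% municipal = 6.5% → €0.2769
Picture frame (8x10) €25.54: all other goods → 6.75% + 0% municipal = 6.75% → €1.72395
Canvas tote bag €21.36: all other goods → 6.75% + 0% municipal = 6.75% → €1.4418
Allergy tablets €22.90: over-the-counter medicine → 6.5% + 0% municipal = 6.5% → €1.4885
Ibuprofen (100 ct) €9.47: over-the-counter medicine → 6.5% + 0% municipal = 6.5% → €0.61555
Dish soap €7.18: all other goods → 6.75% + 0% municipal = 6.75% → €0.48465
Subtotal = €128.46; unrounded tax = €7.989525 → €7.99; total due = €136.45

€136.45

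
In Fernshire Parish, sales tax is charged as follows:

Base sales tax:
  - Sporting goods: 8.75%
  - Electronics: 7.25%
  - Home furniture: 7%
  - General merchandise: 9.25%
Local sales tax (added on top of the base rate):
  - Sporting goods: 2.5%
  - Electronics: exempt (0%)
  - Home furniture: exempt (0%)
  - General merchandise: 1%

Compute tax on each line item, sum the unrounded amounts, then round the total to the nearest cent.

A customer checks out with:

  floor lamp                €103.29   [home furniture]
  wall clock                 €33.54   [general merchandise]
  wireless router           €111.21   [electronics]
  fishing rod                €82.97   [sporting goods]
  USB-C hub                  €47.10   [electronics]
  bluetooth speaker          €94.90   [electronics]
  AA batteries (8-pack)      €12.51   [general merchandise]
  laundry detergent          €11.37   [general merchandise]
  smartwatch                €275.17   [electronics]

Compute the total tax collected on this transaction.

€60.76

Floor lamp €103.29: home furniture → 7% + 0% local = 7% → €7.2303
Wall clock €33.54: general merchandise → 9.25% + 1% local = 10.25% → €3.43785
Wireless router €111.21: electronics → 7.25% + 0% local = 7.25% → €8.062725
Fishing rod €82.97: sporting goods → 8.75% + 2.5% local = 11.25% → €9.334125
USB-C hub €47.10: electronics → 7.25% + 0% local = 7.25% → €3.41475
Bluetooth speaker €94.90: electronics → 7.25% + 0% local = 7.25% → €6.88025
AA batteries (8-pack) €12.51: general merchandise → 9.25% + 1% local = 10.25% → €1.282275
Laundry detergent €11.37: general merchandise → 9.25% + 1% local = 10.25% → €1.165425
Smartwatch €275.17: electronics → 7.25% + 0% local = 7.25% → €19.949825
Unrounded tax sum = €60.757525 → €60.76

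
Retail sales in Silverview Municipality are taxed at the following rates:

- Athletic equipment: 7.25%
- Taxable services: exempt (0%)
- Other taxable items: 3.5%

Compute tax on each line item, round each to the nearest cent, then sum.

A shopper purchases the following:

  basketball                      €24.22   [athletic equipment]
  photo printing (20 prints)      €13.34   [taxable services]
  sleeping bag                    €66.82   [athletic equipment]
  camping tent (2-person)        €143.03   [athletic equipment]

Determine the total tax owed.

Basketball €24.22: athletic equipment → 7.25% → €1.76
Photo printing (20 prints) €13.34: taxable services → 0% → €0.00
Sleeping bag €66.82: athletic equipment → 7.25% → €4.84
Camping tent (2-person) €143.03: athletic equipment → 7.25% → €10.37
Total tax = €1.76 + €4.84 + €10.37 = €16.97

€16.97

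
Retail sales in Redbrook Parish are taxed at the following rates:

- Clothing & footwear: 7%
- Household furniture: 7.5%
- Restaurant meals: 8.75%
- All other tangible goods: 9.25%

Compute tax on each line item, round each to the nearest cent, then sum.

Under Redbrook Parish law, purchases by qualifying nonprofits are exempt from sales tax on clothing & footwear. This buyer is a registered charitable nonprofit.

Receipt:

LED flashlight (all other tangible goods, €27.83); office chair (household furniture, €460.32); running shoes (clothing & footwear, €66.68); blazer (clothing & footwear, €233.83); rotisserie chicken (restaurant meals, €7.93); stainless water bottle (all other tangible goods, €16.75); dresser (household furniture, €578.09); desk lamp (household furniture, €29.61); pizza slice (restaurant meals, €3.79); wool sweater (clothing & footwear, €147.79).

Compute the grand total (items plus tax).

€1657.86

LED flashlight €27.83: all other tangible goods → 9.25% → €2.57
Office chair €460.32: household furniture → 7.5% → €34.52
Running shoes €66.68: clothing & footwear, buyer-exempt → 0% → €0.00
Blazer €233.83: clothing & footwear, buyer-exempt → 0% → €0.00
Rotisserie chicken €7.93: restaurant meals → 8.75% → €0.69
Stainless water bottle €16.75: all other tangible goods → 9.25% → €1.55
Dresser €578.09: household furniture → 7.5% → €43.36
Desk lamp €29.61: household furniture → 7.5% → €2.22
Pizza slice €3.79: restaurant meals → 8.75% → €0.33
Wool sweater €147.79: clothing & footwear, buyer-exempt → 0% → €0.00
Subtotal = €1572.62; tax = €85.24; total due = €1657.86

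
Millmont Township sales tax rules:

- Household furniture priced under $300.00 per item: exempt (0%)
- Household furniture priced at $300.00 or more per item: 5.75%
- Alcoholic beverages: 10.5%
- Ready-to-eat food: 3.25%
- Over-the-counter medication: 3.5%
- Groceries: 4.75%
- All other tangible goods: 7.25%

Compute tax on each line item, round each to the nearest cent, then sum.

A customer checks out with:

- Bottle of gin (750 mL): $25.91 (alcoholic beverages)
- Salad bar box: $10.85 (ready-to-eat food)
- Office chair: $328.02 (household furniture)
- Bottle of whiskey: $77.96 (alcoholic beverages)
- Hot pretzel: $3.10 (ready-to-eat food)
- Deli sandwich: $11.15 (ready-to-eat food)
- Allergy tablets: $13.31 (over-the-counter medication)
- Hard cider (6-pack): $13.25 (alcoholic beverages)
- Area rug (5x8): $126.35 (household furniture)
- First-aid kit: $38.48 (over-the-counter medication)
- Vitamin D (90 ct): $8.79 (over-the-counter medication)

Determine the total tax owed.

$34.10

Bottle of gin (750 mL) $25.91: alcoholic beverages → 10.5% → $2.72
Salad bar box $10.85: ready-to-eat food → 3.25% → $0.35
Office chair $328.02: household furniture, $300.00 or more → 5.75% → $18.86
Bottle of whiskey $77.96: alcoholic beverages → 10.5% → $8.19
Hot pretzel $3.10: ready-to-eat food → 3.25% → $0.10
Deli sandwich $11.15: ready-to-eat food → 3.25% → $0.36
Allergy tablets $13.31: over-the-counter medication → 3.5% → $0.47
Hard cider (6-pack) $13.25: alcoholic beverages → 10.5% → $1.39
Area rug (5x8) $126.35: household furniture, under $300.00 → 0% → $0.00
First-aid kit $38.48: over-the-counter medication → 3.5% → $1.35
Vitamin D (90 ct) $8.79: over-the-counter medication → 3.5% → $0.31
Total tax = $2.72 + $0.35 + $18.86 + $8.19 + $0.10 + $0.36 + $0.47 + $1.39 + $1.35 + $0.31 = $34.10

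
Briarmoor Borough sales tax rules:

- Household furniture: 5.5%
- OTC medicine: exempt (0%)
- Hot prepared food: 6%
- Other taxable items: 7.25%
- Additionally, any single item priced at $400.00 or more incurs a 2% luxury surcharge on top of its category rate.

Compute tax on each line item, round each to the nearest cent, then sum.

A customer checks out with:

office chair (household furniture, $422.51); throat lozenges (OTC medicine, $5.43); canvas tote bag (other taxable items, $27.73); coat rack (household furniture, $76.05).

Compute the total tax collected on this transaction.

$37.88

Office chair $422.51: household furniture → 5.5% + 2% surcharge = 7.5% → $31.69
Throat lozenges $5.43: OTC medicine → 0% → $0.00
Canvas tote bag $27.73: other taxable items → 7.25% → $2.01
Coat rack $76.05: household furniture → 5.5% → $4.18
Total tax = $31.69 + $2.01 + $4.18 = $37.88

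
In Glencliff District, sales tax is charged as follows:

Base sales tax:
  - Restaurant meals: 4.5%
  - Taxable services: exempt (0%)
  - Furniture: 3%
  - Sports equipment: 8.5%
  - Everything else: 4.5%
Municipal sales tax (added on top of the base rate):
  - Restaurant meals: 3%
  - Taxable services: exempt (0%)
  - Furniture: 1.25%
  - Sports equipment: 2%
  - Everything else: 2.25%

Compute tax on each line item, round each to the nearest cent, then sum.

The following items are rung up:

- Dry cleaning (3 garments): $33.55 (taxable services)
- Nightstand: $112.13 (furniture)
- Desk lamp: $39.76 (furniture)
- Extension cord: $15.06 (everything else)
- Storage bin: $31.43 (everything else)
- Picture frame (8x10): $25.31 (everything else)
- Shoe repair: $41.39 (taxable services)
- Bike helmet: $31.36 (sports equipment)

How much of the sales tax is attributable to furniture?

$6.46

Nightstand $112.13: furniture → 3% + 1.25% municipal = 4.25% → $4.77
Desk lamp $39.76: furniture → 3% + 1.25% municipal = 4.25% → $1.69
Tax on furniture = $4.77 + $1.69 = $6.46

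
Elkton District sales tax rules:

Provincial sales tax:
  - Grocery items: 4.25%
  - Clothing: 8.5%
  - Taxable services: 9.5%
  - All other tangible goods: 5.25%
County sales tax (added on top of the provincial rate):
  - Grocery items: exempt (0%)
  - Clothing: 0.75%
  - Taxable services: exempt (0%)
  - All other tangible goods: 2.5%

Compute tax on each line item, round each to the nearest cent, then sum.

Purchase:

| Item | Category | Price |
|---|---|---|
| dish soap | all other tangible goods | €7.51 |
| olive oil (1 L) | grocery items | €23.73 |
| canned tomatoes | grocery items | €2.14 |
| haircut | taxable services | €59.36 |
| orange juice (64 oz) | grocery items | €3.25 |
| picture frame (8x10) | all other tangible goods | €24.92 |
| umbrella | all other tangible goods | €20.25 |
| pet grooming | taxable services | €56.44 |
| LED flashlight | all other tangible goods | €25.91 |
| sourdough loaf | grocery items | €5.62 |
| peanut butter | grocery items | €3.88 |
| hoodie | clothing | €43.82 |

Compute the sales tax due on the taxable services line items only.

€11.00

Haircut €59.36: taxable services → 9.5% + 0% county = 9.5% → €5.64
Pet grooming €56.44: taxable services → 9.5% + 0% county = 9.5% → €5.36
Tax on taxable services = €5.64 + €5.36 = €11.00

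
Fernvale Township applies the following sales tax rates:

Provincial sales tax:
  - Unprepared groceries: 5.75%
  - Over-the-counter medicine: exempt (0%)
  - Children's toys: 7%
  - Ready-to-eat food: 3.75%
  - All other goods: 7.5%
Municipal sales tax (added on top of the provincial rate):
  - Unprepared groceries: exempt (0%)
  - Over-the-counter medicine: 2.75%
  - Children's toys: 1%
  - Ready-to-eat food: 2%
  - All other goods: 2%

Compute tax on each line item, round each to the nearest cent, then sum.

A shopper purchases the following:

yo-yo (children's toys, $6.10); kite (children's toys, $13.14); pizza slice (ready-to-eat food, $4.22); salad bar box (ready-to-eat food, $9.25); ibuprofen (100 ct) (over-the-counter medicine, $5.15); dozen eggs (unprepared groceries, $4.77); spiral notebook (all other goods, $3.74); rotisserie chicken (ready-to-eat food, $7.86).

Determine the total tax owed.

Yo-yo $6.10: children's toys → 7% + 1% municipal = 8% → $0.49
Kite $13.14: children's toys → 7% + 1% municipal = 8% → $1.05
Pizza slice $4.22: ready-to-eat food → 3.75% + 2% municipal = 5.75% → $0.24
Salad bar box $9.25: ready-to-eat food → 3.75% + 2% municipal = 5.75% → $0.53
Ibuprofen (100 ct) $5.15: over-the-counter medicine → 0% + 2.75% municipal = 2.75% → $0.14
Dozen eggs $4.77: unprepared groceries → 5.75% + 0% municipal = 5.75% → $0.27
Spiral notebook $3.74: all other goods → 7.5% + 2% municipal = 9.5% → $0.36
Rotisserie chicken $7.86: ready-to-eat food → 3.75% + 2% municipal = 5.75% → $0.45
Total tax = $0.49 + $1.05 + $0.24 + $0.53 + $0.14 + $0.27 + $0.36 + $0.45 = $3.53

$3.53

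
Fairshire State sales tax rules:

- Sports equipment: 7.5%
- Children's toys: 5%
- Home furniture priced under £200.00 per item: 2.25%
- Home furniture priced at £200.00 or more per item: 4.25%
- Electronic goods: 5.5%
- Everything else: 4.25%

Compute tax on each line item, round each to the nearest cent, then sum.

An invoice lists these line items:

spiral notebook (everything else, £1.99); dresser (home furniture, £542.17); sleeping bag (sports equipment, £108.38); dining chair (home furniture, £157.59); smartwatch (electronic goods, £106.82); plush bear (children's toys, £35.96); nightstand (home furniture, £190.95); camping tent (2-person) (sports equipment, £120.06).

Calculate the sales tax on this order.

Spiral notebook £1.99: everything else → 4.25% → £0.08
Dresser £542.17: home furniture, £200.00 or more → 4.25% → £23.04
Sleeping bag £108.38: sports equipment → 7.5% → £8.13
Dining chair £157.59: home furniture, under £200.00 → 2.25% → £3.55
Smartwatch £106.82: electronic goods → 5.5% → £5.88
Plush bear £35.96: children's toys → 5% → £1.80
Nightstand £190.95: home furniture, under £200.00 → 2.25% → £4.30
Camping tent (2-person) £120.06: sports equipment → 7.5% → £9.00
Total tax = £0.08 + £23.04 + £8.13 + £3.55 + £5.88 + £1.80 + £4.30 + £9.00 = £55.78

£55.78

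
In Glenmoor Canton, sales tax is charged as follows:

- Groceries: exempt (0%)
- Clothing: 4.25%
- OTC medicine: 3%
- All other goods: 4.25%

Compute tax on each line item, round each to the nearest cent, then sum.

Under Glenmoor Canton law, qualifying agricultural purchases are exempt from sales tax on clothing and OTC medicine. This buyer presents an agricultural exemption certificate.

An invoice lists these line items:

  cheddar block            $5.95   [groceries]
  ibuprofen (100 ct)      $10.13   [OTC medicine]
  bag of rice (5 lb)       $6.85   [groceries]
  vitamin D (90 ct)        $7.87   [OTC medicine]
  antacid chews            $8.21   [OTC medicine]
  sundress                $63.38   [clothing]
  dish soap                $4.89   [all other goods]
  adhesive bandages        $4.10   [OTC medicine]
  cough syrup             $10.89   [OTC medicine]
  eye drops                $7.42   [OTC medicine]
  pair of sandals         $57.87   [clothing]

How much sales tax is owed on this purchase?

Cheddar block $5.95: groceries → 0% → $0.00
Ibuprofen (100 ct) $10.13: OTC medicine, buyer-exempt → 0% → $0.00
Bag of rice (5 lb) $6.85: groceries → 0% → $0.00
Vitamin D (90 ct) $7.87: OTC medicine, buyer-exempt → 0% → $0.00
Antacid chews $8.21: OTC medicine, buyer-exempt → 0% → $0.00
Sundress $63.38: clothing, buyer-exempt → 0% → $0.00
Dish soap $4.89: all other goods → 4.25% → $0.21
Adhesive bandages $4.10: OTC medicine, buyer-exempt → 0% → $0.00
Cough syrup $10.89: OTC medicine, buyer-exempt → 0% → $0.00
Eye drops $7.42: OTC medicine, buyer-exempt → 0% → $0.00
Pair of sandals $57.87: clothing, buyer-exempt → 0% → $0.00
Total tax = $0.21

$0.21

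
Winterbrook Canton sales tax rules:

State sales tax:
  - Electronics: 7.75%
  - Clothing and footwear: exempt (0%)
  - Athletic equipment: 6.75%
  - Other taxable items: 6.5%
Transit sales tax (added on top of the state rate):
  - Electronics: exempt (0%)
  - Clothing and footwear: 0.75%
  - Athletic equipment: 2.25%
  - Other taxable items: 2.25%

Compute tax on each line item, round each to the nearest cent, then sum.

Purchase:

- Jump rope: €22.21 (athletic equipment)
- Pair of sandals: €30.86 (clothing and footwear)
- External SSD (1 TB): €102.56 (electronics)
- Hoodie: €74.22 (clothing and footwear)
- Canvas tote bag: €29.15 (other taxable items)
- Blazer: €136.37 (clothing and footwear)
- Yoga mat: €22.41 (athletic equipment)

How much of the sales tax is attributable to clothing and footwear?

€1.81

Pair of sandals €30.86: clothing and footwear → 0% + 0.75% transit = 0.75% → €0.23
Hoodie €74.22: clothing and footwear → 0% + 0.75% transit = 0.75% → €0.56
Blazer €136.37: clothing and footwear → 0% + 0.75% transit = 0.75% → €1.02
Tax on clothing and footwear = €0.23 + €0.56 + €1.02 = €1.81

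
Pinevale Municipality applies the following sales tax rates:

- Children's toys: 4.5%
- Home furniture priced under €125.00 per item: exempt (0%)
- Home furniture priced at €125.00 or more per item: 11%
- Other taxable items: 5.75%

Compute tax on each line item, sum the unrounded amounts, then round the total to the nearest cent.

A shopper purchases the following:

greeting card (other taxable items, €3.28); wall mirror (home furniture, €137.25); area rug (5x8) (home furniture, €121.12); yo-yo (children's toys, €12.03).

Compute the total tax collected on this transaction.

€15.83

Greeting card €3.28: other taxable items → 5.75% → €0.1886
Wall mirror €137.25: home furniture, €125.00 or more → 11% → €15.0975
Area rug (5x8) €121.12: home furniture, under €125.00 → 0% → €0.00
Yo-yo €12.03: children's toys → 4.5% → €0.54135
Unrounded tax sum = €15.82745 → €15.83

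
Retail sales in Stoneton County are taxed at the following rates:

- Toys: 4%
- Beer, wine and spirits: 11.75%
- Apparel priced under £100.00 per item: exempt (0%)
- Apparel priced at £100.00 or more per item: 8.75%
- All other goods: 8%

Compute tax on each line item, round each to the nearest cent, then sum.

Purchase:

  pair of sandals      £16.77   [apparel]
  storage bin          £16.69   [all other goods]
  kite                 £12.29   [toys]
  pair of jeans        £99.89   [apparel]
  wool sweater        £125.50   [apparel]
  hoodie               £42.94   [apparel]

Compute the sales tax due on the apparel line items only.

£10.98

Pair of sandals £16.77: apparel, under £100.00 → 0% → £0.00
Pair of jeans £99.89: apparel, under £100.00 → 0% → £0.00
Wool sweater £125.50: apparel, £100.00 or more → 8.75% → £10.98
Hoodie £42.94: apparel, under £100.00 → 0% → £0.00
Tax on apparel = £0.00 + £0.00 + £10.98 + £0.00 = £10.98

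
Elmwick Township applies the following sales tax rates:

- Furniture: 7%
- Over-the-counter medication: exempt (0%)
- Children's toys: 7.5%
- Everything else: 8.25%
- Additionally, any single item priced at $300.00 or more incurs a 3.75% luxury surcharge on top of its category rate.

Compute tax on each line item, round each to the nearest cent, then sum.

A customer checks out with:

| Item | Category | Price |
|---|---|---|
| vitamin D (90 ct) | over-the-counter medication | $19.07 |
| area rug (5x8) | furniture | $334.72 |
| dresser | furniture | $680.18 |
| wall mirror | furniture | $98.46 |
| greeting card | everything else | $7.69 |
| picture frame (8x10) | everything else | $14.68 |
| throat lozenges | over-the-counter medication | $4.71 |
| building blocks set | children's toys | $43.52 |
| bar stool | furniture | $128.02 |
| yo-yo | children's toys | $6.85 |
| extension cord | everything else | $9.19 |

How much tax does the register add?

$131.32

Vitamin D (90 ct) $19.07: over-the-counter medication → 0% → $0.00
Area rug (5x8) $334.72: furniture → 7% + 3.75% surcharge = 10.75% → $35.98
Dresser $680.18: furniture → 7% + 3.75% surcharge = 10.75% → $73.12
Wall mirror $98.46: furniture → 7% → $6.89
Greeting card $7.69: everything else → 8.25% → $0.63
Picture frame (8x10) $14.68: everything else → 8.25% → $1.21
Throat lozenges $4.71: over-the-counter medication → 0% → $0.00
Building blocks set $43.52: children's toys → 7.5% → $3.26
Bar stool $128.02: furniture → 7% → $8.96
Yo-yo $6.85: children's toys → 7.5% → $0.51
Extension cord $9.19: everything else → 8.25% → $0.76
Total tax = $35.98 + $73.12 + $6.89 + $0.63 + $1.21 + $3.26 + $8.96 + $0.51 + $0.76 = $131.32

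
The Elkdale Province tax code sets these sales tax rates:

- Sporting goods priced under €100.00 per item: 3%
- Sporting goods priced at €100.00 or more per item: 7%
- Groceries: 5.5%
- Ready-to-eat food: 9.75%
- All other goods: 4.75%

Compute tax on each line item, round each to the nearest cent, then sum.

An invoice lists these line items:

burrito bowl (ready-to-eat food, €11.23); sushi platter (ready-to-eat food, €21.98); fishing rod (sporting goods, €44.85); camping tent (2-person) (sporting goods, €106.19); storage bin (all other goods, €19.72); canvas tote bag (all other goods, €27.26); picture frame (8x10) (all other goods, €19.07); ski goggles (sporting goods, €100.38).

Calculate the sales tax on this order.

Burrito bowl €11.23: ready-to-eat food → 9.75% → €1.09
Sushi platter €21.98: ready-to-eat food → 9.75% → €2.14
Fishing rod €44.85: sporting goods, under €100.00 → 3% → €1.35
Camping tent (2-person) €106.19: sporting goods, €100.00 or more → 7% → €7.43
Storage bin €19.72: all other goods → 4.75% → €0.94
Canvas tote bag €27.26: all other goods → 4.75% → €1.29
Picture frame (8x10) €19.07: all other goods → 4.75% → €0.91
Ski goggles €100.38: sporting goods, €100.00 or more → 7% → €7.03
Total tax = €1.09 + €2.14 + €1.35 + €7.43 + €0.94 + €1.29 + €0.91 + €7.03 = €22.18

€22.18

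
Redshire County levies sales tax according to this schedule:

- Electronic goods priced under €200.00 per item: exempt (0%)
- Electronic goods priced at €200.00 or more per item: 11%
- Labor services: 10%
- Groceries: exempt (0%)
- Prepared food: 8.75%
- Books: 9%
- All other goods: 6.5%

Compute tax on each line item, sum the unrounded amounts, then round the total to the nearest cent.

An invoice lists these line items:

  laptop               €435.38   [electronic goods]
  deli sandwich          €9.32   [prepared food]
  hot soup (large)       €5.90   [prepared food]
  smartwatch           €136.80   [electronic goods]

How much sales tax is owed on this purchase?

€49.22

Laptop €435.38: electronic goods, €200.00 or more → 11% → €47.8918
Deli sandwich €9.32: prepared food → 8.75% → €0.8155
Hot soup (large) €5.90: prepared food → 8.75% → €0.51625
Smartwatch €136.80: electronic goods, under €200.00 → 0% → €0.00
Unrounded tax sum = €49.22355 → €49.22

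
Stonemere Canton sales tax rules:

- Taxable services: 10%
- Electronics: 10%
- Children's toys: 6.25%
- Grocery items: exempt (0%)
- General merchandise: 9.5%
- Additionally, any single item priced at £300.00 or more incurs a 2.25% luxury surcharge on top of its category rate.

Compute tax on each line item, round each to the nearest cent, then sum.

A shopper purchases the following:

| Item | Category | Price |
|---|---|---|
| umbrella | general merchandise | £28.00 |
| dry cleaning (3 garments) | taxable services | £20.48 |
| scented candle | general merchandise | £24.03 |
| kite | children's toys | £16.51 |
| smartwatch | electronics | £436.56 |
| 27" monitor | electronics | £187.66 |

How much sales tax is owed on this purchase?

£80.27

Umbrella £28.00: general merchandise → 9.5% → £2.66
Dry cleaning (3 garments) £20.48: taxable services → 10% → £2.05
Scented candle £24.03: general merchandise → 9.5% → £2.28
Kite £16.51: children's toys → 6.25% → £1.03
Smartwatch £436.56: electronics → 10% + 2.25% surcharge = 12.25% → £53.48
27" monitor £187.66: electronics → 10% → £18.77
Total tax = £2.66 + £2.05 + £2.28 + £1.03 + £53.48 + £18.77 = £80.27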